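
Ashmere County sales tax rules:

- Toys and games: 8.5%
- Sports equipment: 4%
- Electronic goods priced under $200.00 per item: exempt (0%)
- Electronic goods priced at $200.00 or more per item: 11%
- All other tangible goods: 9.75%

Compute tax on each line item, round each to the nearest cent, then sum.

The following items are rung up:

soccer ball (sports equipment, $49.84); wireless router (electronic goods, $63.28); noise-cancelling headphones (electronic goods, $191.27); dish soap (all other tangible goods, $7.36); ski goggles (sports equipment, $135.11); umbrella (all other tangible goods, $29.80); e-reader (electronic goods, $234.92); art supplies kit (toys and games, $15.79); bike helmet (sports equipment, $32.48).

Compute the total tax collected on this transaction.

$39.50

Soccer ball $49.84: sports equipment → 4% → $1.99
Wireless router $63.28: electronic goods, under $200.00 → 0% → $0.00
Noise-cancelling headphones $191.27: electronic goods, under $200.00 → 0% → $0.00
Dish soap $7.36: all other tangible goods → 9.75% → $0.72
Ski goggles $135.11: sports equipment → 4% → $5.40
Umbrella $29.80: all other tangible goods → 9.75% → $2.91
E-reader $234.92: electronic goods, $200.00 or more → 11% → $25.84
Art supplies kit $15.79: toys and games → 8.5% → $1.34
Bike helmet $32.48: sports equipment → 4% → $1.30
Total tax = $1.99 + $0.72 + $5.40 + $2.91 + $25.84 + $1.34 + $1.30 = $39.50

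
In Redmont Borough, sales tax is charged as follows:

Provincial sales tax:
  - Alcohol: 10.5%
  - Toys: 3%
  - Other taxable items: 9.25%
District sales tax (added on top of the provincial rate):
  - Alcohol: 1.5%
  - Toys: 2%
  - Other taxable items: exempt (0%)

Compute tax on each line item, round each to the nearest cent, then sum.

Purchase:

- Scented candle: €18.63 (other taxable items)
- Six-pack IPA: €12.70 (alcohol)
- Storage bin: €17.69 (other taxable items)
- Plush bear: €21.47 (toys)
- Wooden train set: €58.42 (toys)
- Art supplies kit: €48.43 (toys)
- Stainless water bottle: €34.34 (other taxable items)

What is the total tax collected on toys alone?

€6.41

Plush bear €21.47: toys → 3% + 2% district = 5% → €1.07
Wooden train set €58.42: toys → 3% + 2% district = 5% → €2.92
Art supplies kit €48.43: toys → 3% + 2% district = 5% → €2.42
Tax on toys = €1.07 + €2.92 + €2.42 = €6.41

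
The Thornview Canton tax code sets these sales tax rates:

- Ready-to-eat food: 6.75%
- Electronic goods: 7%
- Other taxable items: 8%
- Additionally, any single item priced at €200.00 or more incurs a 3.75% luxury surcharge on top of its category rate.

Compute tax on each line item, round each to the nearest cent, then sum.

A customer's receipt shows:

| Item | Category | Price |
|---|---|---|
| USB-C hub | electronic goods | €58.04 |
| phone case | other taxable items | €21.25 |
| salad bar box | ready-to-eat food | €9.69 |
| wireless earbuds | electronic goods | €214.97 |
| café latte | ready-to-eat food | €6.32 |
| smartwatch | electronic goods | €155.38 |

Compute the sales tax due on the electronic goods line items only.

USB-C hub €58.04: electronic goods → 7% → €4.06
Wireless earbuds €214.97: electronic goods → 7% + 3.75% surcharge = 10.75% → €23.11
Smartwatch €155.38: electronic goods → 7% → €10.88
Tax on electronic goods = €4.06 + €23.11 + €10.88 = €38.05

€38.05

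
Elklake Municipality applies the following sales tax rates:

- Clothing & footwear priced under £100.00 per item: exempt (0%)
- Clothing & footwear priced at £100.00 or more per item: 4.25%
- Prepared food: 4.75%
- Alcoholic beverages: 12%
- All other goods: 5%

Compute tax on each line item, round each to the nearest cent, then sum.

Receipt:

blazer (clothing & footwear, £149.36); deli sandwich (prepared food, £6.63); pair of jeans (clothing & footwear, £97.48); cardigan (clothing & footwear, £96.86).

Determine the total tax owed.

£6.66

Blazer £149.36: clothing & footwear, £100.00 or more → 4.25% → £6.35
Deli sandwich £6.63: prepared food → 4.75% → £0.31
Pair of jeans £97.48: clothing & footwear, under £100.00 → 0% → £0.00
Cardigan £96.86: clothing & footwear, under £100.00 → 0% → £0.00
Total tax = £6.35 + £0.31 = £6.66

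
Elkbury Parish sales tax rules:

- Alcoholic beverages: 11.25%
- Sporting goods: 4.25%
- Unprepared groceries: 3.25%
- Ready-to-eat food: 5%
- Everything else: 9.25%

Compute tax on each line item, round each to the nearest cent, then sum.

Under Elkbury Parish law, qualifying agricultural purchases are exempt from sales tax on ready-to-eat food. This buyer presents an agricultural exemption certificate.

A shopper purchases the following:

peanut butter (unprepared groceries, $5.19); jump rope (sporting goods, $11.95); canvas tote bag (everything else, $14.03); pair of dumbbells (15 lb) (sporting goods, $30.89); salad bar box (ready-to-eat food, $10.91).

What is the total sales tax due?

Peanut butter $5.19: unprepared groceries → 3.25% → $0.17
Jump rope $11.95: sporting goods → 4.25% → $0.51
Canvas tote bag $14.03: everything else → 9.25% → $1.30
Pair of dumbbells (15 lb) $30.89: sporting goods → 4.25% → $1.31
Salad bar box $10.91: ready-to-eat food, buyer-exempt → 0% → $0.00
Total tax = $0.17 + $0.51 + $1.30 + $1.31 = $3.29

$3.29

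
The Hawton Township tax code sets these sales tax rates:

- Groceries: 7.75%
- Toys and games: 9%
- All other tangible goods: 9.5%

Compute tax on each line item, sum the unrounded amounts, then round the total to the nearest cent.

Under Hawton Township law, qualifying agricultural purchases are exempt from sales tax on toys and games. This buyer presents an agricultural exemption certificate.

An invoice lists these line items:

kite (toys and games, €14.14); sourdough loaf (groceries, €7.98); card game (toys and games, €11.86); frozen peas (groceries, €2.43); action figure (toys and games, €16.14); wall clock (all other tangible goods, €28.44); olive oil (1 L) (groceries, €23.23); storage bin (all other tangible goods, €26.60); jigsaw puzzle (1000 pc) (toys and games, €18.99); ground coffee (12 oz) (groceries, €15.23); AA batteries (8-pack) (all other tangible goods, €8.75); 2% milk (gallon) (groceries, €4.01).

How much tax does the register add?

€10.16

Kite €14.14: toys and games, buyer-exempt → 0% → €0.00
Sourdough loaf €7.98: groceries → 7.75% → €0.61845
Card game €11.86: toys and games, buyer-exempt → 0% → €0.00
Frozen peas €2.43: groceries → 7.75% → €0.188325
Action figure €16.14: toys and games, buyer-exempt → 0% → €0.00
Wall clock €28.44: all other tangible goods → 9.5% → €2.7018
Olive oil (1 L) €23.23: groceries → 7.75% → €1.800325
Storage bin €26.60: all other tangible goods → 9.5% → €2.527
Jigsaw puzzle (1000 pc) €18.99: toys and games, buyer-exempt → 0% → €0.00
Ground coffee (12 oz) €15.23: groceries → 7.75% → €1.180325
AA batteries (8-pack) €8.75: all other tangible goods → 9.5% → €0.83125
2% milk (gallon) €4.01: groceries → 7.75% → €0.310775
Unrounded tax sum = €10.15825 → €10.16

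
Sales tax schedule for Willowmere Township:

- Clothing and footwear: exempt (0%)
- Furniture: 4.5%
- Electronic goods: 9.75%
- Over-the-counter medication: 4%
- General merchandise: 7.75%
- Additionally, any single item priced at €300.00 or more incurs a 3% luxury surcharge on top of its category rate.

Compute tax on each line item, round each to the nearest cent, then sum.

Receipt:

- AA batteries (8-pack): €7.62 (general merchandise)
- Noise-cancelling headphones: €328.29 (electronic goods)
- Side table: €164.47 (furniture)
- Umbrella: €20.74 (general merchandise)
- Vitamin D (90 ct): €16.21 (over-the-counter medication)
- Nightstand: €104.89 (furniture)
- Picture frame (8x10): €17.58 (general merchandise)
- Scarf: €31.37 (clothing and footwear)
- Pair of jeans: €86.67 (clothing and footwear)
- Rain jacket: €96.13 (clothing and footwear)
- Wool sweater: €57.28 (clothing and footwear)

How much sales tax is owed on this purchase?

AA batteries (8-pack) €7.62: general merchandise → 7.75% → €0.59
Noise-cancelling headphones €328.29: electronic goods → 9.75% + 3% surcharge = 12.75% → €41.86
Side table €164.47: furniture → 4.5% → €7.40
Umbrella €20.74: general merchandise → 7.75% → €1.61
Vitamin D (90 ct) €16.21: over-the-counter medication → 4% → €0.65
Nightstand €104.89: furniture → 4.5% → €4.72
Picture frame (8x10) €17.58: general merchandise → 7.75% → €1.36
Scarf €31.37: clothing and footwear → 0% → €0.00
Pair of jeans €86.67: clothing and footwear → 0% → €0.00
Rain jacket €96.13: clothing and footwear → 0% → €0.00
Wool sweater €57.28: clothing and footwear → 0% → €0.00
Total tax = €0.59 + €41.86 + €7.40 + €1.61 + €0.65 + €4.72 + €1.36 = €58.19

€58.19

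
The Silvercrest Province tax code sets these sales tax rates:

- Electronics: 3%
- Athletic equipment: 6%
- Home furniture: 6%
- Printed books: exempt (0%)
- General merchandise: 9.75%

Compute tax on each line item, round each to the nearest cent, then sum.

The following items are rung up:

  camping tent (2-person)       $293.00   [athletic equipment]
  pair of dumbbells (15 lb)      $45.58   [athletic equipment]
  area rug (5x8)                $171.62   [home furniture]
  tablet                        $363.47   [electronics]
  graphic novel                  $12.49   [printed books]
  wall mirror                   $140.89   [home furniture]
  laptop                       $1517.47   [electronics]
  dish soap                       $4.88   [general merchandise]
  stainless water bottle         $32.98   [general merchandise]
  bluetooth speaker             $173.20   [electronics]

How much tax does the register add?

$104.38

Camping tent (2-person) $293.00: athletic equipment → 6% → $17.58
Pair of dumbbells (15 lb) $45.58: athletic equipment → 6% → $2.73
Area rug (5x8) $171.62: home furniture → 6% → $10.30
Tablet $363.47: electronics → 3% → $10.90
Graphic novel $12.49: printed books → 0% → $0.00
Wall mirror $140.89: home furniture → 6% → $8.45
Laptop $1517.47: electronics → 3% → $45.52
Dish soap $4.88: general merchandise → 9.75% → $0.48
Stainless water bottle $32.98: general merchandise → 9.75% → $3.22
Bluetooth speaker $173.20: electronics → 3% → $5.20
Total tax = $17.58 + $2.73 + $10.30 + $10.90 + $8.45 + $45.52 + $0.48 + $3.22 + $5.20 = $104.38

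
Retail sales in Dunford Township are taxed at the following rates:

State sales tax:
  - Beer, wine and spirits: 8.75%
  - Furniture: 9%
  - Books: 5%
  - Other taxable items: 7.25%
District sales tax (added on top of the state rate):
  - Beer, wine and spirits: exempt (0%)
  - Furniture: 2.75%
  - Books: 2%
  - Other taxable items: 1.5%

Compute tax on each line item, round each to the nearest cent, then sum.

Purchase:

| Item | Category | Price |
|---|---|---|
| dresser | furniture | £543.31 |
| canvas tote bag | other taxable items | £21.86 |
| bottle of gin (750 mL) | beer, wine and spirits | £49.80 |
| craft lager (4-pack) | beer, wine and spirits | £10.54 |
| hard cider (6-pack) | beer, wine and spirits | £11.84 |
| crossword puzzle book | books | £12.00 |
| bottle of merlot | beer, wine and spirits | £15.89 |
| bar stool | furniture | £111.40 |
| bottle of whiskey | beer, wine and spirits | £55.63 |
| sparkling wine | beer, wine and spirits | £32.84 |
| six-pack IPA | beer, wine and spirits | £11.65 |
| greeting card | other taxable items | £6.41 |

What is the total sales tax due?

Dresser £543.31: furniture → 9% + 2.75% district = 11.75% → £63.84
Canvas tote bag £21.86: other taxable items → 7.25% + 1.5% district = 8.75% → £1.91
Bottle of gin (750 mL) £49.80: beer, wine and spirits → 8.75% + 0% district = 8.75% → £4.36
Craft lager (4-pack) £10.54: beer, wine and spirits → 8.75% + 0% district = 8.75% → £0.92
Hard cider (6-pack) £11.84: beer, wine and spirits → 8.75% + 0% district = 8.75% → £1.04
Crossword puzzle book £12.00: books → 5% + 2% district = 7% → £0.84
Bottle of merlot £15.89: beer, wine and spirits → 8.75% + 0% district = 8.75% → £1.39
Bar stool £111.40: furniture → 9% + 2.75% district = 11.75% → £13.09
Bottle of whiskey £55.63: beer, wine and spirits → 8.75% + 0% district = 8.75% → £4.87
Sparkling wine £32.84: beer, wine and spirits → 8.75% + 0% district = 8.75% → £2.87
Six-pack IPA £11.65: beer, wine and spirits → 8.75% + 0% district = 8.75% → £1.02
Greeting card £6.41: other taxable items → 7.25% + 1.5% district = 8.75% → £0.56
Total tax = £63.84 + £1.91 + £4.36 + £0.92 + £1.04 + £0.84 + £1.39 + £13.09 + £4.87 + £2.87 + £1.02 + £0.56 = £96.71

£96.71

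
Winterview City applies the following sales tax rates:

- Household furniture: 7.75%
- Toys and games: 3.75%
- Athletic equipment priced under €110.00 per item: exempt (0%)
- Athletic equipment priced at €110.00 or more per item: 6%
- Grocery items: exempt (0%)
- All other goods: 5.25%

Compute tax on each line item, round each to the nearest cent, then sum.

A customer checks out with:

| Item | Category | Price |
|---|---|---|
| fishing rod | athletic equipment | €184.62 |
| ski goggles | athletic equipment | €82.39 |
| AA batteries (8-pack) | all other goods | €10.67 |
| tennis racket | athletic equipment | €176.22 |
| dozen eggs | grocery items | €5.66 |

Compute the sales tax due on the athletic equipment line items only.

€21.65

Fishing rod €184.62: athletic equipment, €110.00 or more → 6% → €11.08
Ski goggles €82.39: athletic equipment, under €110.00 → 0% → €0.00
Tennis racket €176.22: athletic equipment, €110.00 or more → 6% → €10.57
Tax on athletic equipment = €11.08 + €0.00 + €10.57 = €21.65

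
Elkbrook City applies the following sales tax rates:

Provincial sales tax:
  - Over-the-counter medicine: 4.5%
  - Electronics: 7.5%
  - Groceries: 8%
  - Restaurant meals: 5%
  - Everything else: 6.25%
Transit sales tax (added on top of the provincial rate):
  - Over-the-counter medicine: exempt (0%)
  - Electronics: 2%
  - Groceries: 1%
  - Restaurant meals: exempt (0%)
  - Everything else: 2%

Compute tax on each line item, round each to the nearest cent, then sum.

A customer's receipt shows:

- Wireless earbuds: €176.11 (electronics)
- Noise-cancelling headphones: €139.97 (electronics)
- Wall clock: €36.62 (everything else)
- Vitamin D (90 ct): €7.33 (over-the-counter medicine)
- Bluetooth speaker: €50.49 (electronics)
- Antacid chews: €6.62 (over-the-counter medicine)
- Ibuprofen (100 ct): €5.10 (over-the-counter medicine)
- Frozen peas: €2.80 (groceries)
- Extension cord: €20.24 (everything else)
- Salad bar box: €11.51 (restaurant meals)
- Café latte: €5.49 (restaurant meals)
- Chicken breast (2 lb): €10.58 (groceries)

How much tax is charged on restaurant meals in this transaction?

€0.85

Salad bar box €11.51: restaurant meals → 5% + 0% transit = 5% → €0.58
Café latte €5.49: restaurant meals → 5% + 0% transit = 5% → €0.27
Tax on restaurant meals = €0.58 + €0.27 = €0.85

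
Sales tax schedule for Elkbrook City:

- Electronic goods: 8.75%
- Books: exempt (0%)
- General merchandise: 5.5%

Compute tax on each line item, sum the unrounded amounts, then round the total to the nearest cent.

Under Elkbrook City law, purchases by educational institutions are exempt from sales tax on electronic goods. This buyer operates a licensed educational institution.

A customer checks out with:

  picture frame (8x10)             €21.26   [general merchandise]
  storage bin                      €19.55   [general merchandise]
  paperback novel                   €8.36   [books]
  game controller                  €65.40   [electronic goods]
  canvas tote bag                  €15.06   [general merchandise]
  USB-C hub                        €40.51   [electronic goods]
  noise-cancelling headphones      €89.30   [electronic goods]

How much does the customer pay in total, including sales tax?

Picture frame (8x10) €21.26: general merchandise → 5.5% → €1.1693
Storage bin €19.55: general merchandise → 5.5% → €1.07525
Paperback novel €8.36: books → 0% → €0.00
Game controller €65.40: electronic goods, buyer-exempt → 0% → €0.00
Canvas tote bag €15.06: general merchandise → 5.5% → €0.8283
USB-C hub €40.51: electronic goods, buyer-exempt → 0% → €0.00
Noise-cancelling headphones €89.30: electronic goods, buyer-exempt → 0% → €0.00
Subtotal = €259.44; unrounded tax = €3.07285 → €3.07; total due = €262.51

€262.51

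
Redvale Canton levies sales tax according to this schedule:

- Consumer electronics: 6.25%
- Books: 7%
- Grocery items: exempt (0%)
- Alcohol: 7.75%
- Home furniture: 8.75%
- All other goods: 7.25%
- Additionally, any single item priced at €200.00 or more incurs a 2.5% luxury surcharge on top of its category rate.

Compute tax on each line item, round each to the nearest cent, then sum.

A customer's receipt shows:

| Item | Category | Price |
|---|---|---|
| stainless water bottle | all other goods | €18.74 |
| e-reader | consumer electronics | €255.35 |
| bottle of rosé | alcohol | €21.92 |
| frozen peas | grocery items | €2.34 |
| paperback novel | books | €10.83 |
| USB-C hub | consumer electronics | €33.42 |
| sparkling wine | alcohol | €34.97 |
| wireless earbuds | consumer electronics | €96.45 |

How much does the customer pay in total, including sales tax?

Stainless water bottle €18.74: all other goods → 7.25% → €1.36
E-reader €255.35: consumer electronics → 6.25% + 2.5% surcharge = 8.75% → €22.34
Bottle of rosé €21.92: alcohol → 7.75% → €1.70
Frozen peas €2.34: grocery items → 0% → €0.00
Paperback novel €10.83: books → 7% → €0.76
USB-C hub €33.42: consumer electronics → 6.25% → €2.09
Sparkling wine €34.97: alcohol → 7.75% → €2.71
Wireless earbuds €96.45: consumer electronics → 6.25% → €6.03
Subtotal = €474.02; tax = €36.99; total due = €511.01

€511.01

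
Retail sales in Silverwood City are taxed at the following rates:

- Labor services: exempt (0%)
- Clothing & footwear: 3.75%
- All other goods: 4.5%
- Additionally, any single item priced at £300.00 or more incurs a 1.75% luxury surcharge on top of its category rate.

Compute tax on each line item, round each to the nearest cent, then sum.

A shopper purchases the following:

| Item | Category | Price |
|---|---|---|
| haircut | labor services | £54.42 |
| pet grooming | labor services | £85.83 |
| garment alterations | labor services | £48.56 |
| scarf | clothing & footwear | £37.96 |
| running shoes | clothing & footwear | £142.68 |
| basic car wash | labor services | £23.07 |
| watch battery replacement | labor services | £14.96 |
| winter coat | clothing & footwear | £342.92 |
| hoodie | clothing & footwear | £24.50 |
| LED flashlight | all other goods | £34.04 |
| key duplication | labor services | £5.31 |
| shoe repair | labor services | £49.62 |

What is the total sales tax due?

£28.08

Haircut £54.42: labor services → 0% → £0.00
Pet grooming £85.83: labor services → 0% → £0.00
Garment alterations £48.56: labor services → 0% → £0.00
Scarf £37.96: clothing & footwear → 3.75% → £1.42
Running shoes £142.68: clothing & footwear → 3.75% → £5.35
Basic car wash £23.07: labor services → 0% → £0.00
Watch battery replacement £14.96: labor services → 0% → £0.00
Winter coat £342.92: clothing & footwear → 3.75% + 1.75% surcharge = 5.5% → £18.86
Hoodie £24.50: clothing & footwear → 3.75% → £0.92
LED flashlight £34.04: all other goods → 4.5% → £1.53
Key duplication £5.31: labor services → 0% → £0.00
Shoe repair £49.62: labor services → 0% → £0.00
Total tax = £1.42 + £5.35 + £18.86 + £0.92 + £1.53 = £28.08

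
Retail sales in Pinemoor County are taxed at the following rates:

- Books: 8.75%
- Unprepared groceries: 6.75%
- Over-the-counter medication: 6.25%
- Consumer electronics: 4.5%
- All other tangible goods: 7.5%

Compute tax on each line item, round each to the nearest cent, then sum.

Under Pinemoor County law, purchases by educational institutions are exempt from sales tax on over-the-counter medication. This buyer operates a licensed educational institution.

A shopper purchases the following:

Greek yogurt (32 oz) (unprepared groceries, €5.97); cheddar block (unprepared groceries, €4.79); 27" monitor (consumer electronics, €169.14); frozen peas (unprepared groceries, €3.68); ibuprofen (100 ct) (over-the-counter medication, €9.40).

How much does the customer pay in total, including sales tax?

€201.56

Greek yogurt (32 oz) €5.97: unprepared groceries → 6.75% → €0.40
Cheddar block €4.79: unprepared groceries → 6.75% → €0.32
27" monitor €169.14: consumer electronics → 4.5% → €7.61
Frozen peas €3.68: unprepared groceries → 6.75% → €0.25
Ibuprofen (100 ct) €9.40: over-the-counter medication, buyer-exempt → 0% → €0.00
Subtotal = €192.98; tax = €8.58; total due = €201.56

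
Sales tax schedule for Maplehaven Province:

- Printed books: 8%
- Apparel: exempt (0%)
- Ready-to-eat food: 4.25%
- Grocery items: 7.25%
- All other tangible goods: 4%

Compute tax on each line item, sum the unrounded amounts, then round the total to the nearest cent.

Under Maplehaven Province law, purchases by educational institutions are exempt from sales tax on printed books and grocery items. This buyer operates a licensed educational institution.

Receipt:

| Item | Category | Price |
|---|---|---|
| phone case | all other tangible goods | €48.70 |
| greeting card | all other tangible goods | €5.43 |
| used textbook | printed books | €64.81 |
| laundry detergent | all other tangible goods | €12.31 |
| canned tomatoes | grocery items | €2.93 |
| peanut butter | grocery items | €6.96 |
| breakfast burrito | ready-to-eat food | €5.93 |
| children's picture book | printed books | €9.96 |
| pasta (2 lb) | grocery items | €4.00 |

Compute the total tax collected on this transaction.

€2.91

Phone case €48.70: all other tangible goods → 4% → €1.948
Greeting card €5.43: all other tangible goods → 4% → €0.2172
Used textbook €64.81: printed books, buyer-exempt → 0% → €0.00
Laundry detergent €12.31: all other tangible goods → 4% → €0.4924
Canned tomatoes €2.93: grocery items, buyer-exempt → 0% → €0.00
Peanut butter €6.96: grocery items, buyer-exempt → 0% → €0.00
Breakfast burrito €5.93: ready-to-eat food → 4.25% → €0.252025
Children's picture book €9.96: printed books, buyer-exempt → 0% → €0.00
Pasta (2 lb) €4.00: grocery items, buyer-exempt → 0% → €0.00
Unrounded tax sum = €2.909625 → €2.91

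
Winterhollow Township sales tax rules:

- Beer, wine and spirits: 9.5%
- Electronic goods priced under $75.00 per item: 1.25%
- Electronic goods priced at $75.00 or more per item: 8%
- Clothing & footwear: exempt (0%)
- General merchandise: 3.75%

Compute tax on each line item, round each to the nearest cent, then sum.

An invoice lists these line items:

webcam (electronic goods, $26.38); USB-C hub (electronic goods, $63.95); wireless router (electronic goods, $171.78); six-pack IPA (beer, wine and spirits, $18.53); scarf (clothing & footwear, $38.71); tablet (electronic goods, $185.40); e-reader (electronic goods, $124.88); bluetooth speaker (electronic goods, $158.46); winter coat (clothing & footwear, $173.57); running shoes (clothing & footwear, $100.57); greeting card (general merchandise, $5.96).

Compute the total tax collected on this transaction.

Webcam $26.38: electronic goods, under $75.00 → 1.25% → $0.33
USB-C hub $63.95: electronic goods, under $75.00 → 1.25% → $0.80
Wireless router $171.78: electronic goods, $75.00 or more → 8% → $13.74
Six-pack IPA $18.53: beer, wine and spirits → 9.5% → $1.76
Scarf $38.71: clothing & footwear → 0% → $0.00
Tablet $185.40: electronic goods, $75.00 or more → 8% → $14.83
E-reader $124.88: electronic goods, $75.00 or more → 8% → $9.99
Bluetooth speaker $158.46: electronic goods, $75.00 or more → 8% → $12.68
Winter coat $173.57: clothing & footwear → 0% → $0.00
Running shoes $100.57: clothing & footwear → 0% → $0.00
Greeting card $5.96: general merchandise → 3.75% → $0.22
Total tax = $0.33 + $0.80 + $13.74 + $1.76 + $14.83 + $9.99 + $12.68 + $0.22 = $54.35

$54.35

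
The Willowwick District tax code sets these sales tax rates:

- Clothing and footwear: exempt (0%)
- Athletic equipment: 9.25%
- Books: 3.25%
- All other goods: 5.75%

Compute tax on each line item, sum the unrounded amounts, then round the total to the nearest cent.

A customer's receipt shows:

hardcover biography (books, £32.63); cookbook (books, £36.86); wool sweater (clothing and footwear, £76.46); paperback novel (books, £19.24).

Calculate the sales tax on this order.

Hardcover biography £32.63: books → 3.25% → £1.060475
Cookbook £36.86: books → 3.25% → £1.19795
Wool sweater £76.46: clothing and footwear → 0% → £0.00
Paperback novel £19.24: books → 3.25% → £0.6253
Unrounded tax sum = £2.883725 → £2.88

£2.88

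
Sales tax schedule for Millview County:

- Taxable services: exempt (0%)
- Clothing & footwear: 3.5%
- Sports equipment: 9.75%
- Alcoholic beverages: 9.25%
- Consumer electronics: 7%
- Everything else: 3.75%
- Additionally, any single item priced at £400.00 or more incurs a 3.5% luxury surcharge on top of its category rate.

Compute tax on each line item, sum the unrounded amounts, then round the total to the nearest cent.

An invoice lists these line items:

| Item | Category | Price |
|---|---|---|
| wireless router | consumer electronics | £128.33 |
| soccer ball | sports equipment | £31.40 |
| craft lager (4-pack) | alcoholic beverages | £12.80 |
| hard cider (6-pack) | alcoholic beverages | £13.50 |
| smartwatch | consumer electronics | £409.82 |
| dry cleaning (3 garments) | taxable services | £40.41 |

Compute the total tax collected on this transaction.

£57.51

Wireless router £128.33: consumer electronics → 7% → £8.9831
Soccer ball £31.40: sports equipment → 9.75% → £3.0615
Craft lager (4-pack) £12.80: alcoholic beverages → 9.25% → £1.184
Hard cider (6-pack) £13.50: alcoholic beverages → 9.25% → £1.24875
Smartwatch £409.82: consumer electronics → 7% + 3.5% surcharge = 10.5% → £43.0311
Dry cleaning (3 garments) £40.41: taxable services → 0% → £0.00
Unrounded tax sum = £57.50845 → £57.51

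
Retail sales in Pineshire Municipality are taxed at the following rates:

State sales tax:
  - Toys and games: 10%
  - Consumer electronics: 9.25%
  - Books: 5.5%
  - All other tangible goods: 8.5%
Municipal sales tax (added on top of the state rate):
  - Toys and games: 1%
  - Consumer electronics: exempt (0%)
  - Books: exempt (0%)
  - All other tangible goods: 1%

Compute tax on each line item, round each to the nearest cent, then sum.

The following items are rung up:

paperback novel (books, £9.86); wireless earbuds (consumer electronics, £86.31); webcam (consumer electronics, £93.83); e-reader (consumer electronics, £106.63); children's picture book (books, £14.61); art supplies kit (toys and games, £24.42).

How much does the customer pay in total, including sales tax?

£366.21

Paperback novel £9.86: books → 5.5% + 0% municipal = 5.5% → £0.54
Wireless earbuds £86.31: consumer electronics → 9.25% + 0% municipal = 9.25% → £7.98
Webcam £93.83: consumer electronics → 9.25% + 0% municipal = 9.25% → £8.68
E-reader £106.63: consumer electronics → 9.25% + 0% municipal = 9.25% → £9.86
Children's picture book £14.61: books → 5.5% + 0% municipal = 5.5% → £0.80
Art supplies kit £24.42: toys and games → 10% + 1% municipal = 11% → £2.69
Subtotal = £335.66; tax = £30.55; total due = £366.21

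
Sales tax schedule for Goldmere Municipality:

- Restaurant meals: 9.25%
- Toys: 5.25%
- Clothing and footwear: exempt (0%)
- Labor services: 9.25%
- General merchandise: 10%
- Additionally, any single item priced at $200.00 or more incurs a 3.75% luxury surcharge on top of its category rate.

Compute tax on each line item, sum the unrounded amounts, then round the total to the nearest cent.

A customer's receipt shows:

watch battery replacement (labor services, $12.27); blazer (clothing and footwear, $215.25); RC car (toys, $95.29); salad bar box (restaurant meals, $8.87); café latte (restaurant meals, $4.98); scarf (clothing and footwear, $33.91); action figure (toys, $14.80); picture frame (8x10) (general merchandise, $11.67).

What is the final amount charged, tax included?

$414.47

Watch battery replacement $12.27: labor services → 9.25% → $1.134975
Blazer $215.25: clothing and footwear → 0% + 3.75% surcharge = 3.75% → $8.071875
RC car $95.29: toys → 5.25% → $5.002725
Salad bar box $8.87: restaurant meals → 9.25% → $0.820475
Café latte $4.98: restaurant meals → 9.25% → $0.46065
Scarf $33.91: clothing and footwear → 0% → $0.00
Action figure $14.80: toys → 5.25% → $0.777
Picture frame (8x10) $11.67: general merchandise → 10% → $1.167
Subtotal = $397.04; unrounded tax = $17.4347 → $17.43; total due = $414.47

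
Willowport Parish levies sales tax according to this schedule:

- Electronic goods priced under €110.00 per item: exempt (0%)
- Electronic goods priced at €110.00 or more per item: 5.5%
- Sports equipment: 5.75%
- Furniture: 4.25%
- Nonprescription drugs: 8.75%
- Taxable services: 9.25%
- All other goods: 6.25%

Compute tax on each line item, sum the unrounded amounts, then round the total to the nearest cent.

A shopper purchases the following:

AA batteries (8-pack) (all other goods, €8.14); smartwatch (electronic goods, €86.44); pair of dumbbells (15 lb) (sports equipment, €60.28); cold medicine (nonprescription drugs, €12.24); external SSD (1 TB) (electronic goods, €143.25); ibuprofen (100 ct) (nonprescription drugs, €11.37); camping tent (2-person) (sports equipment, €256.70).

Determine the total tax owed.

AA batteries (8-pack) €8.14: all other goods → 6.25% → €0.50875
Smartwatch €86.44: electronic goods, under €110.00 → 0% → €0.00
Pair of dumbbells (15 lb) €60.28: sports equipment → 5.75% → €3.4661
Cold medicine €12.24: nonprescription drugs → 8.75% → €1.071
External SSD (1 TB) €143.25: electronic goods, €110.00 or more → 5.5% → €7.87875
Ibuprofen (100 ct) €11.37: nonprescription drugs → 8.75% → €0.994875
Camping tent (2-person) €256.70: sports equipment → 5.75% → €14.76025
Unrounded tax sum = €28.679725 → €28.68

€28.68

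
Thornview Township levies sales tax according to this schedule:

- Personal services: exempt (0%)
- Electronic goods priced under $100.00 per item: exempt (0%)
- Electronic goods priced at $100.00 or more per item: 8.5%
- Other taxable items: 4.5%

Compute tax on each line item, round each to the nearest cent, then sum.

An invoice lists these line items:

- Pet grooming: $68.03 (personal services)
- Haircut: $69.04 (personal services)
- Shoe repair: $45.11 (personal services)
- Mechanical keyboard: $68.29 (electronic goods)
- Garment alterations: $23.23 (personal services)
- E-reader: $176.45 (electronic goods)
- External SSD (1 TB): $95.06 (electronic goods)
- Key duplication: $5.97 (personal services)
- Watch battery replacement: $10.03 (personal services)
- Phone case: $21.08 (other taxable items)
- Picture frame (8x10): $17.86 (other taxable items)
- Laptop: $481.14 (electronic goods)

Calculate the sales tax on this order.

$57.65

Pet grooming $68.03: personal services → 0% → $0.00
Haircut $69.04: personal services → 0% → $0.00
Shoe repair $45.11: personal services → 0% → $0.00
Mechanical keyboard $68.29: electronic goods, under $100.00 → 0% → $0.00
Garment alterations $23.23: personal services → 0% → $0.00
E-reader $176.45: electronic goods, $100.00 or more → 8.5% → $15.00
External SSD (1 TB) $95.06: electronic goods, under $100.00 → 0% → $0.00
Key duplication $5.97: personal services → 0% → $0.00
Watch battery replacement $10.03: personal services → 0% → $0.00
Phone case $21.08: other taxable items → 4.5% → $0.95
Picture frame (8x10) $17.86: other taxable items → 4.5% → $0.80
Laptop $481.14: electronic goods, $100.00 or more → 8.5% → $40.90
Total tax = $15.00 + $0.95 + $0.80 + $40.90 = $57.65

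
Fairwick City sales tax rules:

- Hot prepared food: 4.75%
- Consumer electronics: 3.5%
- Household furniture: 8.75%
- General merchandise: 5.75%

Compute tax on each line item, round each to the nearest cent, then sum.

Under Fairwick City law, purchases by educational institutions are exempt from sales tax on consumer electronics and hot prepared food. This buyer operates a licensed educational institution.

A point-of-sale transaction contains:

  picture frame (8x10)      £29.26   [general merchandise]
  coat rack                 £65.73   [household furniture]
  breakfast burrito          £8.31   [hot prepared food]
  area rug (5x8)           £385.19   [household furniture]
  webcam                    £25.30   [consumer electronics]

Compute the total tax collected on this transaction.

Picture frame (8x10) £29.26: general merchandise → 5.75% → £1.68
Coat rack £65.73: household furniture → 8.75% → £5.75
Breakfast burrito £8.31: hot prepared food, buyer-exempt → 0% → £0.00
Area rug (5x8) £385.19: household furniture → 8.75% → £33.70
Webcam £25.30: consumer electronics, buyer-exempt → 0% → £0.00
Total tax = £1.68 + £5.75 + £33.70 = £41.13

£41.13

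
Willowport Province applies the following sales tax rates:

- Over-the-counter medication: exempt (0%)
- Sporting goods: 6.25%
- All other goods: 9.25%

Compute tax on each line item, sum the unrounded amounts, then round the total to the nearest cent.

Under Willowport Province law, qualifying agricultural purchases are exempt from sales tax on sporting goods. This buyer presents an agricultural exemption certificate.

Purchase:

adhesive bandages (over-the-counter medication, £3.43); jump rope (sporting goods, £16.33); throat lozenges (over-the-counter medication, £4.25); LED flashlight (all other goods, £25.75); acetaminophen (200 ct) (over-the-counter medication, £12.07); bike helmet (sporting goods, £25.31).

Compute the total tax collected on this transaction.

£2.38

Adhesive bandages £3.43: over-the-counter medication → 0% → £0.00
Jump rope £16.33: sporting goods, buyer-exempt → 0% → £0.00
Throat lozenges £4.25: over-the-counter medication → 0% → £0.00
LED flashlight £25.75: all other goods → 9.25% → £2.381875
Acetaminophen (200 ct) £12.07: over-the-counter medication → 0% → £0.00
Bike helmet £25.31: sporting goods, buyer-exempt → 0% → £0.00
Unrounded tax sum = £2.381875 → £2.38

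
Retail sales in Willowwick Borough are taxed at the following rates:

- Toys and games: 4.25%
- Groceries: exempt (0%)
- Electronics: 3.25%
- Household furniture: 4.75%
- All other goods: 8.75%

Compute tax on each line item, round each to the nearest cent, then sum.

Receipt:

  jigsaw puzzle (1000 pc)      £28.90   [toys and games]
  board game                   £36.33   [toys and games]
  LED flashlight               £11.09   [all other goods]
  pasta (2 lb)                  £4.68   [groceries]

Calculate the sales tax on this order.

£3.74

Jigsaw puzzle (1000 pc) £28.90: toys and games → 4.25% → £1.23
Board game £36.33: toys and games → 4.25% → £1.54
LED flashlight £11.09: all other goods → 8.75% → £0.97
Pasta (2 lb) £4.68: groceries → 0% → £0.00
Total tax = £1.23 + £1.54 + £0.97 = £3.74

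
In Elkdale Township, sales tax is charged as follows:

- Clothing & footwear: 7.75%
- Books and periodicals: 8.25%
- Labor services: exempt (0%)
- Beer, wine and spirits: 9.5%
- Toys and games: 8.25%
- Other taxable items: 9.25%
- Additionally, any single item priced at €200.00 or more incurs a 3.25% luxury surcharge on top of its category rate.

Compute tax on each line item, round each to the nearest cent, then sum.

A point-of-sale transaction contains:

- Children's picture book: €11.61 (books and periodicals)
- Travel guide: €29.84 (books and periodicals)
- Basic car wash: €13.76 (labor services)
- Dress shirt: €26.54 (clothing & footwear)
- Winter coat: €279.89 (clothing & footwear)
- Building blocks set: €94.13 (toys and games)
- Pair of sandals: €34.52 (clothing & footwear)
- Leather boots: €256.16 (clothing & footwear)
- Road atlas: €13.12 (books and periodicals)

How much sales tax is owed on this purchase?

€75.98

Children's picture book €11.61: books and periodicals → 8.25% → €0.96
Travel guide €29.84: books and periodicals → 8.25% → €2.46
Basic car wash €13.76: labor services → 0% → €0.00
Dress shirt €26.54: clothing & footwear → 7.75% → €2.06
Winter coat €279.89: clothing & footwear → 7.75% + 3.25% surcharge = 11% → €30.79
Building blocks set €94.13: toys and games → 8.25% → €7.77
Pair of sandals €34.52: clothing & footwear → 7.75% → €2.68
Leather boots €256.16: clothing & footwear → 7.75% + 3.25% surcharge = 11% → €28.18
Road atlas €13.12: books and periodicals → 8.25% → €1.08
Total tax = €0.96 + €2.46 + €2.06 + €30.79 + €7.77 + €2.68 + €28.18 + €1.08 = €75.98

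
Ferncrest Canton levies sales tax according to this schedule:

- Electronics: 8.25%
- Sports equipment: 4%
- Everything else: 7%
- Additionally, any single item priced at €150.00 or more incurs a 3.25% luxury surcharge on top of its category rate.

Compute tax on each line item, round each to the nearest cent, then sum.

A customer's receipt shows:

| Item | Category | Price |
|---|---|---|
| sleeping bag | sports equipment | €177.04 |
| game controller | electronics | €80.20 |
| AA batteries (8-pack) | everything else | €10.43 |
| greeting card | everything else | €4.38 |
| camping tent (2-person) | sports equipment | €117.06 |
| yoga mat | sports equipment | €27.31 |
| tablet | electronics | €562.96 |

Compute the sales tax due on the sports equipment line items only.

Sleeping bag €177.04: sports equipment → 4% + 3.25% surcharge = 7.25% → €12.84
Camping tent (2-person) €117.06: sports equipment → 4% → €4.68
Yoga mat €27.31: sports equipment → 4% → €1.09
Tax on sports equipment = €12.84 + €4.68 + €1.09 = €18.61

€18.61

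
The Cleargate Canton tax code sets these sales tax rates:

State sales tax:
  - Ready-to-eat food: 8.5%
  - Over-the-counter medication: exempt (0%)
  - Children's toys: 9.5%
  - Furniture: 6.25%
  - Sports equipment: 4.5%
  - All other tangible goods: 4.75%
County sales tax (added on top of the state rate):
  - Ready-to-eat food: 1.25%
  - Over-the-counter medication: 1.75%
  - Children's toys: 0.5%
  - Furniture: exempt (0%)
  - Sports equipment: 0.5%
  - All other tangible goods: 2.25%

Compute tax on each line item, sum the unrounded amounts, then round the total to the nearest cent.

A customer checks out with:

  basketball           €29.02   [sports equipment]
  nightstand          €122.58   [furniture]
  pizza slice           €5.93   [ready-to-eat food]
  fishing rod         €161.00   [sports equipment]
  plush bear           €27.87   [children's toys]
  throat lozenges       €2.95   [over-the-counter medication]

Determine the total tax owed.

Basketball €29.02: sports equipment → 4.5% + 0.5% county = 5% → €1.451
Nightstand €122.58: furniture → 6.25% + 0% county = 6.25% → €7.66125
Pizza slice €5.93: ready-to-eat food → 8.5% + 1.25% county = 9.75% → €0.578175
Fishing rod €161.00: sports equipment → 4.5% + 0.5% county = 5% → €8.05
Plush bear €27.87: children's toys → 9.5% + 0.5% county = 10% → €2.787
Throat lozenges €2.95: over-the-counter medication → 0% + 1.75% county = 1.75% → €0.051625
Unrounded tax sum = €20.57905 → €20.58

€20.58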